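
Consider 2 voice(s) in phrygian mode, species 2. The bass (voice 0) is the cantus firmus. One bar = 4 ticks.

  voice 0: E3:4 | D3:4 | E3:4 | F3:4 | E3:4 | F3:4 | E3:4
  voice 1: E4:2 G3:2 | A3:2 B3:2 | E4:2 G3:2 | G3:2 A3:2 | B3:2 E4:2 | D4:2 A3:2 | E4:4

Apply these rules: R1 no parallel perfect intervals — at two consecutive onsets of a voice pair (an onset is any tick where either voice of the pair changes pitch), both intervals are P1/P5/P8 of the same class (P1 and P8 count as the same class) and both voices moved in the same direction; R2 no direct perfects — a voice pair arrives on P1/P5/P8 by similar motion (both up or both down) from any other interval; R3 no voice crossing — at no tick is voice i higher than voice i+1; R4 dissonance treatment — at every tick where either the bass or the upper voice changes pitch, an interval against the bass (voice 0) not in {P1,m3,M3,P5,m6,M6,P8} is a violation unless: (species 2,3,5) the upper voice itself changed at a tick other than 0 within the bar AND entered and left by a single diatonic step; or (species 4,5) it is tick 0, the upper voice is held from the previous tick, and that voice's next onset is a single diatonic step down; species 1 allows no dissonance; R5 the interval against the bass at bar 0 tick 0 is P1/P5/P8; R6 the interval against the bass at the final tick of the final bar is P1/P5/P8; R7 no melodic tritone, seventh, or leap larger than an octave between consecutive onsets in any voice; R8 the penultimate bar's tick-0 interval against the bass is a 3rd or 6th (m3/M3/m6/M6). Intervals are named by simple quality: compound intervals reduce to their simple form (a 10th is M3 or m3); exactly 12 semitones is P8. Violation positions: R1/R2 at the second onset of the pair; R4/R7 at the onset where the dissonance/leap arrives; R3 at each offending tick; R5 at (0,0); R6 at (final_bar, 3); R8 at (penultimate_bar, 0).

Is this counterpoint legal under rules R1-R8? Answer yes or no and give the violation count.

bar 0: v0=E3 v1=E4 (P8)
bar 1: v0=D3 v1=A3 (P5)
bar 2: v0=E3 v1=E4 (P8)
bar 3: v0=F3 v1=G3 (M2)
bar 4: v0=E3 v1=B3 (P5)
bar 5: v0=F3 v1=D4 (M6)
bar 6: v0=E3 v1=E4 (P8)
  R2 @ bar2.0: D3/B3 M6 -> E3/E4 P8 similar
  R4 @ bar3.0: F3/G3 M2 untreated

No (2 violations)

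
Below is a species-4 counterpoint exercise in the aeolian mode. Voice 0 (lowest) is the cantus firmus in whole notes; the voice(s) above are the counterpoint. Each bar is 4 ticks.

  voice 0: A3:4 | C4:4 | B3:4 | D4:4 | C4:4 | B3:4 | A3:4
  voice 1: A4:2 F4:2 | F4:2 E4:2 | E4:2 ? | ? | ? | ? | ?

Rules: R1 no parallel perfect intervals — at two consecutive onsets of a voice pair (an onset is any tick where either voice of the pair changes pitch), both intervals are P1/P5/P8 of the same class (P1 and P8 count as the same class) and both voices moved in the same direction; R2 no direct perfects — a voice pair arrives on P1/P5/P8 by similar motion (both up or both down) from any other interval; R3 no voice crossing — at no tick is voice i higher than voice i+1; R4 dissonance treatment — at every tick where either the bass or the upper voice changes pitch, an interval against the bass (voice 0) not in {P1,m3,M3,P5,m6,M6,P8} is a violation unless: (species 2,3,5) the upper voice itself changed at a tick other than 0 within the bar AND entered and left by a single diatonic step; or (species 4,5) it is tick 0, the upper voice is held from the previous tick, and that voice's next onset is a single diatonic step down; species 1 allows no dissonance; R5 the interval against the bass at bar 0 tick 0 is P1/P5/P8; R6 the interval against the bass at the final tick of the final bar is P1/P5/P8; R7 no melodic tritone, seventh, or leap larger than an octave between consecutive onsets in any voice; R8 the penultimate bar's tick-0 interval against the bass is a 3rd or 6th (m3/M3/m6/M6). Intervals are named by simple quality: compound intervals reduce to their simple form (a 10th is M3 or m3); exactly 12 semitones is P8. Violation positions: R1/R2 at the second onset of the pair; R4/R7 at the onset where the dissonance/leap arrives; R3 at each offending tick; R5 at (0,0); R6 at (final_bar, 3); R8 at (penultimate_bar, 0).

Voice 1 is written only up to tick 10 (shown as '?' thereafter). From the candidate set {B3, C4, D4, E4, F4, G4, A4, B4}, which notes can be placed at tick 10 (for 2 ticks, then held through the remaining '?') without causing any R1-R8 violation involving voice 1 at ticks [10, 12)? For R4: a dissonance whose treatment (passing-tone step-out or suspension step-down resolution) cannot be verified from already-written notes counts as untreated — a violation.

{B3, B4, D4, E4, G4}

B3: legal
C4: violates R4
D4: legal
E4: legal
F4: violates R4
G4: legal
A4: violates R4
B4: legal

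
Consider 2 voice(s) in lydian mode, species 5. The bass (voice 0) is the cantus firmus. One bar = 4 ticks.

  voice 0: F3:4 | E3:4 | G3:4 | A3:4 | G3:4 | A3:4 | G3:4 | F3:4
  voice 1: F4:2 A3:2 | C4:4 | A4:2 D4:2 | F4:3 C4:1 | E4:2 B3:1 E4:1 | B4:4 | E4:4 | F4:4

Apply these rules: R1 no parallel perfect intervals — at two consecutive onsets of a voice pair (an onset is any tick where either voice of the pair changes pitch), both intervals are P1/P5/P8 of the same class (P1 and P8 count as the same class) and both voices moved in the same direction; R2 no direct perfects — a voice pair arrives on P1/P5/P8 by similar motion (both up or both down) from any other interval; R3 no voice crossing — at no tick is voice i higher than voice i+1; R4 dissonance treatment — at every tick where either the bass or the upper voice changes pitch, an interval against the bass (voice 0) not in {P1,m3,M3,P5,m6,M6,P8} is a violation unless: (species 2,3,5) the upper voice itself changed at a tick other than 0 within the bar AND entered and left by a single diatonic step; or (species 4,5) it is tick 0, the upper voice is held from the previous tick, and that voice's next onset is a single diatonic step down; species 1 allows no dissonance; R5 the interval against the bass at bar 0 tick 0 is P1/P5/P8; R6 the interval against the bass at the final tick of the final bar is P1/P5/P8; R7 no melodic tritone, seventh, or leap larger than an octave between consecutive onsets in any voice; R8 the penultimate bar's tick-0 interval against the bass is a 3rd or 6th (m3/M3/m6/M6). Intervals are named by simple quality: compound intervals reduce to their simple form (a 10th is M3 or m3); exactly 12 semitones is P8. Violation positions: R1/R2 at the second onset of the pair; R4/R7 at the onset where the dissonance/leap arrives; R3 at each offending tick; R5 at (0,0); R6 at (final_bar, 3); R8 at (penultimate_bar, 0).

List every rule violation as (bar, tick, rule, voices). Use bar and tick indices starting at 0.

bar 0: v0=F3 v1=F4 downbeat P8
bar 1: v0=E3 v1=C4 downbeat m6
bar 2: v0=G3 v1=A4 downbeat M2
bar 3: v0=A3 v1=F4 downbeat m6
bar 4: v0=G3 v1=E4 downbeat M6
bar 5: v0=A3 v1=B4 downbeat M2
bar 6: v0=G3 v1=E4 downbeat M6
bar 7: v0=F3 v1=F4 downbeat P8
  -> R4 @ bar 2 tick 0 v(0, 1): G3/A4 M2 untreated
  -> R4 @ bar 5 tick 0 v(0, 1): A3/B4 M2 untreated

(2, 0, R4, (0, 1))
(5, 0, R4, (0, 1))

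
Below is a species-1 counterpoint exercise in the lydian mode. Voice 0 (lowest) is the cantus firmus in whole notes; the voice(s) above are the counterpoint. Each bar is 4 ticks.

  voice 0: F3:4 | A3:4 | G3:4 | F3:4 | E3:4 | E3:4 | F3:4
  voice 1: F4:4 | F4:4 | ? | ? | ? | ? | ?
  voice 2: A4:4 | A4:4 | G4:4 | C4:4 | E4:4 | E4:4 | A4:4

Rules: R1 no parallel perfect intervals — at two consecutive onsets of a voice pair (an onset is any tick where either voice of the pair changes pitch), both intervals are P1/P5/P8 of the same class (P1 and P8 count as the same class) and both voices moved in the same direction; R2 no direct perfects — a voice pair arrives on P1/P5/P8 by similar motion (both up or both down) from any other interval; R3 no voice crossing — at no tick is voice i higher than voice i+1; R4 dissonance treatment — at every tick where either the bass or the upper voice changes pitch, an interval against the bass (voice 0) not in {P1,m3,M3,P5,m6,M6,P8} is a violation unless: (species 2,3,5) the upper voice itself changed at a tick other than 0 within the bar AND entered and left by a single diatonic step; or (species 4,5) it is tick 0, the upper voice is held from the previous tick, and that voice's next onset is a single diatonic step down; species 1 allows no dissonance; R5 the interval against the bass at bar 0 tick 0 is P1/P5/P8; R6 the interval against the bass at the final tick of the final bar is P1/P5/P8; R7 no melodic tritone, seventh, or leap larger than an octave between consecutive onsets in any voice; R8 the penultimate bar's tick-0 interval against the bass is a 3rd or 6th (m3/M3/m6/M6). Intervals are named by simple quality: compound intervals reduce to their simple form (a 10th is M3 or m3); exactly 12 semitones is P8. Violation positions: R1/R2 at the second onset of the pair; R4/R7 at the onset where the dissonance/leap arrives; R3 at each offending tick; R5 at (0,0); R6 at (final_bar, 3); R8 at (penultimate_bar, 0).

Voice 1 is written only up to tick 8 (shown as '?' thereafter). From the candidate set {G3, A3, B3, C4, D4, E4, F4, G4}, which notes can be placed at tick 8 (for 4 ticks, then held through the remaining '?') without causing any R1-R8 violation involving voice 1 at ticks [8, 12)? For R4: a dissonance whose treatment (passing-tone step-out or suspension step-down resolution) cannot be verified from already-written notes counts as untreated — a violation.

{E4, G4}

G3: violates R2,R7
A3: violates R4
B3: violates R7
C4: violates R2,R4
D4: violates R2
E4: legal
F4: violates R4
G4: legal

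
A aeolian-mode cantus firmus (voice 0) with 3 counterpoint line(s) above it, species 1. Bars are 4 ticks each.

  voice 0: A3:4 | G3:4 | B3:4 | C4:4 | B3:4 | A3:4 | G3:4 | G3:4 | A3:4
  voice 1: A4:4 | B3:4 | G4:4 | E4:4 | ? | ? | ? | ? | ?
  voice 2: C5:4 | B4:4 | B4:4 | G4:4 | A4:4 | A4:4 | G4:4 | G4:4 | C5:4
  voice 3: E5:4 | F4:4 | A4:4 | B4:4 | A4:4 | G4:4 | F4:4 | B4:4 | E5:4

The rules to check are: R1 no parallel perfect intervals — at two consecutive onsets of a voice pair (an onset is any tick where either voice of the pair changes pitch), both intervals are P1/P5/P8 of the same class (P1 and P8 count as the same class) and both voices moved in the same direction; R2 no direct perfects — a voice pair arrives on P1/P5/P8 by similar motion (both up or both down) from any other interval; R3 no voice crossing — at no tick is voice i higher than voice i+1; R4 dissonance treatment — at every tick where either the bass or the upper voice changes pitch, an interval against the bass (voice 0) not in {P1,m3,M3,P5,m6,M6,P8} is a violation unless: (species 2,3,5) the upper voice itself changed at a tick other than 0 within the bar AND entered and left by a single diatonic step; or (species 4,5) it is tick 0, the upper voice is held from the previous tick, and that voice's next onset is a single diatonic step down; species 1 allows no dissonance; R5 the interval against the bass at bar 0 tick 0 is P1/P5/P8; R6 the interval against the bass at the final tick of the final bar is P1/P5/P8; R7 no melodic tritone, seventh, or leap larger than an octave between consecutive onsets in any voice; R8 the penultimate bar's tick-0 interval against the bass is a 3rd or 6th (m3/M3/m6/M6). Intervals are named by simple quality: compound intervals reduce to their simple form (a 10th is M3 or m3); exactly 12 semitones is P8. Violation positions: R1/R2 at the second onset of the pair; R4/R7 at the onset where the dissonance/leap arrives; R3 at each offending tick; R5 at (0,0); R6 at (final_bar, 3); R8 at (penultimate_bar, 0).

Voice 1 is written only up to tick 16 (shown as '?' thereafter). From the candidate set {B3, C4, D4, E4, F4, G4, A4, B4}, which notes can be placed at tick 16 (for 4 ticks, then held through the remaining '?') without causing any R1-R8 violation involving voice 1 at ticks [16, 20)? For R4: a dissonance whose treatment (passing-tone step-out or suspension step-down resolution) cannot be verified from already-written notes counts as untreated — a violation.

B3: violates R2
C4: violates R4
D4: violates R1
E4: violates R4
F4: violates R4
G4: legal
A4: violates R2,R4
B4: violates R3

{G4}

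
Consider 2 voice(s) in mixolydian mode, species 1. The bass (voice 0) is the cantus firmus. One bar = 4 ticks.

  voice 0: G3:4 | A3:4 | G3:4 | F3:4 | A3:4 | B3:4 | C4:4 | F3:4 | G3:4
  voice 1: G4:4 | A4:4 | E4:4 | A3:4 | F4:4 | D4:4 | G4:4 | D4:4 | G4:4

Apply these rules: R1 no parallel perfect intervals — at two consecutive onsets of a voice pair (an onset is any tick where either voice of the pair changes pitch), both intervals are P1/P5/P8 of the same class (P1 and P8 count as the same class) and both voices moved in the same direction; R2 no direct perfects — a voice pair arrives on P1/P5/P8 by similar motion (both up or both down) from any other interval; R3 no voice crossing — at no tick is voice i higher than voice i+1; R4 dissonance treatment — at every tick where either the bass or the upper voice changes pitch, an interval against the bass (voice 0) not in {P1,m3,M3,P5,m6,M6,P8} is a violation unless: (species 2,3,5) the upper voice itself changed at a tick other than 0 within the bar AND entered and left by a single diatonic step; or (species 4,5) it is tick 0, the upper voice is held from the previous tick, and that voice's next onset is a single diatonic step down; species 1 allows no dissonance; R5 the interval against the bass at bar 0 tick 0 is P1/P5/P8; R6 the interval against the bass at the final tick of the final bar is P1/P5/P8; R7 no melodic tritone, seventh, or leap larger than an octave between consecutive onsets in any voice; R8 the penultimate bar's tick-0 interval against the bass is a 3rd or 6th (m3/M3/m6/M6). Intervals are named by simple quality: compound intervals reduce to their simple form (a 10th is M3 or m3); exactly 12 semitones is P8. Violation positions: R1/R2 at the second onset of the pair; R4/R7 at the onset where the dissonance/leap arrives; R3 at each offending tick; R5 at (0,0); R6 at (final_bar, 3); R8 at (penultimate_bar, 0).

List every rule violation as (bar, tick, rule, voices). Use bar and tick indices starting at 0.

(1, 0, R1, (0, 1))
(6, 0, R2, (0, 1))
(8, 0, R2, (0, 1))

bar 0: v0=G3 v1=G4 downbeat P8
bar 1: v0=A3 v1=A4 downbeat P8
bar 2: v0=G3 v1=E4 downbeat M6
bar 3: v0=F3 v1=A3 downbeat M3
bar 4: v0=A3 v1=F4 downbeat m6
bar 5: v0=B3 v1=D4 downbeat m3
bar 6: v0=C4 v1=G4 downbeat P5
bar 7: v0=F3 v1=D4 downbeat M6
bar 8: v0=G3 v1=G4 downbeat P8
  -> R1 @ bar 1 tick 0 v(0, 1): G3/G4 P8 -> A3/A4 P8 similar
  -> R2 @ bar 6 tick 0 v(0, 1): B3/D4 m3 -> C4/G4 P5 similar
  -> R2 @ bar 8 tick 0 v(0, 1): F3/D4 M6 -> G3/G4 P8 similar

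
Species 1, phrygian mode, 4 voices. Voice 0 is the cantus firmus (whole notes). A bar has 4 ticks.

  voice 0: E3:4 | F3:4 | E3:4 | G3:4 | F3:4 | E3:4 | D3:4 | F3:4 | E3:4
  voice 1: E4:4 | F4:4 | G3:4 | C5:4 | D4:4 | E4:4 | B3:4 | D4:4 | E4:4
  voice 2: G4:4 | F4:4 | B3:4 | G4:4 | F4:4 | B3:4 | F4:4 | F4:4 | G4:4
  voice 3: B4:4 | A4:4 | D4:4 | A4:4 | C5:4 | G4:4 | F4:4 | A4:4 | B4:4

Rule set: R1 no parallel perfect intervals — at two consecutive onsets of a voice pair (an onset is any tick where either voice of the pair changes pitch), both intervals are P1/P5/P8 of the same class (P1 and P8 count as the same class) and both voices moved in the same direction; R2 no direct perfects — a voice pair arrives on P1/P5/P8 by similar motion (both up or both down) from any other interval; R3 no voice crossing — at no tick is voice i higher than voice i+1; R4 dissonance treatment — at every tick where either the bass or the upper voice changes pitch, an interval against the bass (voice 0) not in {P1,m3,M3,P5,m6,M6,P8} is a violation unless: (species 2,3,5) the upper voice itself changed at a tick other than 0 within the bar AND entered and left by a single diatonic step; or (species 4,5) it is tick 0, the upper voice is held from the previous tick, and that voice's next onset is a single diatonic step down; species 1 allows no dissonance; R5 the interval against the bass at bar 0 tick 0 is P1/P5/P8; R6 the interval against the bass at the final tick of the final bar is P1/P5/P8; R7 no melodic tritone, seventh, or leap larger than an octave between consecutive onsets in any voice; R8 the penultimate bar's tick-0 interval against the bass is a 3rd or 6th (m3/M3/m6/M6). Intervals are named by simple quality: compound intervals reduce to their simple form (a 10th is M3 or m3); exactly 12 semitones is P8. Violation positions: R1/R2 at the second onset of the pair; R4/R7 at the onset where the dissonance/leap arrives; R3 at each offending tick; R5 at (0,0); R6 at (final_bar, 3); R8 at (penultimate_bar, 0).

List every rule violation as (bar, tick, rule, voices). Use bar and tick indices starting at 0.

(0, 0, R5, (0, 2))
(1, 0, R1, (0, 1))
(2, 0, R2, (0, 2))
(2, 0, R2, (1, 3))
(2, 0, R4, (0, 3))
(2, 0, R7, (1,))
(2, 0, R7, (2,))
(3, 0, R2, (0, 2))
(3, 0, R3, (1, 2))
(3, 0, R4, (0, 1))
(3, 0, R4, (0, 3))
(3, 0, R7, (1,))
(3, 1, R3, (1, 2))
(3, 2, R3, (1, 2))
(3, 3, R3, (1, 2))
(4, 0, R1, (0, 2))
(4, 0, R7, (1,))
(5, 0, R2, (0, 2))
(5, 0, R3, (1, 2))
(5, 0, R7, (2,))
(5, 1, R3, (1, 2))
(5, 2, R3, (1, 2))
(5, 3, R3, (1, 2))
(6, 0, R7, (2,))
(7, 0, R2, (1, 3))
(7, 0, R8, (0, 2))
(8, 0, R1, (1, 3))
(8, 3, R6, (0, 2))

bar 0: v0=E3 v1=E4 v2=G4 v3=B4 downbeat P5
bar 1: v0=F3 v1=F4 v2=F4 v3=A4 downbeat M3
bar 2: v0=E3 v1=G3 v2=B3 v3=D4 downbeat m7
bar 3: v0=G3 v1=C5 v2=G4 v3=A4 downbeat M2
bar 4: v0=F3 v1=D4 v2=F4 v3=C5 downbeat P5
bar 5: v0=E3 v1=E4 v2=B3 v3=G4 downbeat m3
bar 6: v0=D3 v1=B3 v2=F4 v3=F4 downbeat m3
bar 7: v0=F3 v1=D4 v2=F4 v3=A4 downbeat M3
bar 8: v0=E3 v1=E4 v2=G4 v3=B4 downbeat P5
  -> R5 @ bar 0 tick 0 v(0, 2): opens on m3
  -> R1 @ bar 1 tick 0 v(0, 1): E3/E4 P8 -> F3/F4 P8 similar
  -> R2 @ bar 2 tick 0 v(0, 2): F3/F4 P8 -> E3/B3 P5 similar
  -> R2 @ bar 2 tick 0 v(1, 3): F4/A4 M3 -> G3/D4 P5 similar
  -> R4 @ bar 2 tick 0 v(0, 3): E3/D4 m7 untreated
  -> R7 @ bar 2 tick 0 v(1,): F4->G3 leap 10st
  -> R7 @ bar 2 tick 0 v(2,): F4->B3 leap 6st
  -> R2 @ bar 3 tick 0 v(0, 2): E3/B3 P5 -> G3/G4 P8 similar
  -> R3 @ bar 3 tick 0 v(1, 2): C5 above G4
  -> R4 @ bar 3 tick 0 v(0, 1): G3/C5 P4 untreated
  -> R4 @ bar 3 tick 0 v(0, 3): G3/A4 M2 untreated
  -> R7 @ bar 3 tick 0 v(1,): G3->C5 leap 17st
  -> R3 @ bar 3 tick 1 v(1, 2): C5 above G4
  -> R3 @ bar 3 tick 2 v(1, 2): C5 above G4
  -> R3 @ bar 3 tick 3 v(1, 2): C5 above G4
  -> R1 @ bar 4 tick 0 v(0, 2): G3/G4 P8 -> F3/F4 P8 similar
  -> R7 @ bar 4 tick 0 v(1,): C5->D4 leap 10st
  -> R2 @ bar 5 tick 0 v(0, 2): F3/F4 P8 -> E3/B3 P5 similar
  -> R3 @ bar 5 tick 0 v(1, 2): E4 above B3
  -> R7 @ bar 5 tick 0 v(2,): F4->B3 leap 6st
  -> R3 @ bar 5 tick 1 v(1, 2): E4 above B3
  -> R3 @ bar 5 tick 2 v(1, 2): E4 above B3
  -> R3 @ bar 5 tick 3 v(1, 2): E4 above B3
  -> R7 @ bar 6 tick 0 v(2,): B3->F4 leap 6st
  -> R2 @ bar 7 tick 0 v(1, 3): B3/F4 TT -> D4/A4 P5 similar
  -> R8 @ bar 7 tick 0 v(0, 2): penult P8 not 3rd/6th
  -> R1 @ bar 8 tick 0 v(1, 3): D4/A4 P5 -> E4/B4 P5 similar
  -> R6 @ bar 8 tick 3 v(0, 2): closes on m3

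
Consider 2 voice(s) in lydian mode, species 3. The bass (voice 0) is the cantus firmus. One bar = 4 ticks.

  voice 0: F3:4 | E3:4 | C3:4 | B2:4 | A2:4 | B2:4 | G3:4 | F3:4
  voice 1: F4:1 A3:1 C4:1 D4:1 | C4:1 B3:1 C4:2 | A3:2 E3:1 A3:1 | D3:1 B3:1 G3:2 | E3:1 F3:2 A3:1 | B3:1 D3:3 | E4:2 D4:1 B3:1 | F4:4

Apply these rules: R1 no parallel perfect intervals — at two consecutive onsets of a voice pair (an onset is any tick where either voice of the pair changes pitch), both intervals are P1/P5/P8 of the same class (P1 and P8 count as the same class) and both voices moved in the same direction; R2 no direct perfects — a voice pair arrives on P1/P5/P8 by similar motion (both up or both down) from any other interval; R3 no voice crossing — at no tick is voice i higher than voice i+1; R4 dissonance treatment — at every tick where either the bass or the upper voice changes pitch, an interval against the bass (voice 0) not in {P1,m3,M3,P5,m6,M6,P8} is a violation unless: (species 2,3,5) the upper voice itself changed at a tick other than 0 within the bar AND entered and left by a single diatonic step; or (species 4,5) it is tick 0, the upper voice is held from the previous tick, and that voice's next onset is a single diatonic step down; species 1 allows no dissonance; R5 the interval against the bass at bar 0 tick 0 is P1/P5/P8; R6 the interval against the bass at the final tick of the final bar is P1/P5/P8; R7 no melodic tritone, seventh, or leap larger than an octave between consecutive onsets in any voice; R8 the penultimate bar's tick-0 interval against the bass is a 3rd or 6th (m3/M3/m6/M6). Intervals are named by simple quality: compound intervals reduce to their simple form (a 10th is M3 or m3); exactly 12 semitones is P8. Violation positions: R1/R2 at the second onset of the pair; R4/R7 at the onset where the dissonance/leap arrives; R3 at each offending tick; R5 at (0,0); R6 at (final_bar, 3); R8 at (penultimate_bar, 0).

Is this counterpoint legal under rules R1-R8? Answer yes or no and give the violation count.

bar 0: v0=F3 v1=F4 (P8)
bar 1: v0=E3 v1=C4 (m6)
bar 2: v0=C3 v1=A3 (M6)
bar 3: v0=B2 v1=D3 (m3)
bar 4: v0=A2 v1=E3 (P5)
bar 5: v0=B2 v1=B3 (P8)
bar 6: v0=G3 v1=E4 (M6)
bar 7: v0=F3 v1=F4 (P8)
  R2 @ bar4.0: B2/G3 m6 -> A2/E3 P5 similar
  R1 @ bar5.0: A2/A3 P8 -> B2/B3 P8 similar
  R7 @ bar6.0: D3->E4 leap 14st
  R7 @ bar7.0: B3->F4 leap 6st

No (4 violations)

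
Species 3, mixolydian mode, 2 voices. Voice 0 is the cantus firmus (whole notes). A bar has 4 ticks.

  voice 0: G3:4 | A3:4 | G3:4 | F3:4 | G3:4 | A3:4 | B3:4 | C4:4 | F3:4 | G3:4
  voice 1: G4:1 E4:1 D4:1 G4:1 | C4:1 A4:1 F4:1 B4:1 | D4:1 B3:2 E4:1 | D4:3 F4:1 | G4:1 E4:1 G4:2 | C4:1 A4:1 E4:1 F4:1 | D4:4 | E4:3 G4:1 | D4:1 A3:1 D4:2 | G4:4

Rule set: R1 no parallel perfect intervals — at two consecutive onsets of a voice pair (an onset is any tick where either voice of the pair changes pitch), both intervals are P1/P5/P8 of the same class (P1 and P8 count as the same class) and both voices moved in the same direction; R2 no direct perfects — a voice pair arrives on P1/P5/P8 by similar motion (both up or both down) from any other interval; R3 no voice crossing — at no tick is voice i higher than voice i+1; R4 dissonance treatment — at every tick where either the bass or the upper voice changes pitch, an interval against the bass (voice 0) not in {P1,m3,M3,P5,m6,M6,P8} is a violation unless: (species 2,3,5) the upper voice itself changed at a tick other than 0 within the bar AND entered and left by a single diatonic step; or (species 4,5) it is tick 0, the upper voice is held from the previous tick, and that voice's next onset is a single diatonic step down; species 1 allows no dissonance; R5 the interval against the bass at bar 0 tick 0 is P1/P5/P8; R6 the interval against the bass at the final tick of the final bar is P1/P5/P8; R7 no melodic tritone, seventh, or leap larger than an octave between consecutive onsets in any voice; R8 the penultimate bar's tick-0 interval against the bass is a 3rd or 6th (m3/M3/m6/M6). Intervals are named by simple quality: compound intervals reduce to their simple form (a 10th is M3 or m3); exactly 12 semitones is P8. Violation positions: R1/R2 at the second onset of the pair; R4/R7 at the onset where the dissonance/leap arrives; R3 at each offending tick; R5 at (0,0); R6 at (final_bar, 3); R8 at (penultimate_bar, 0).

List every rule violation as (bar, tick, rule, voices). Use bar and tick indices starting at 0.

bar 0: v0=G3 v1=G4 downbeat P8
bar 1: v0=A3 v1=C4 downbeat m3
bar 2: v0=G3 v1=D4 downbeat P5
bar 3: v0=F3 v1=D4 downbeat M6
bar 4: v0=G3 v1=G4 downbeat P8
bar 5: v0=A3 v1=C4 downbeat m3
bar 6: v0=B3 v1=D4 downbeat m3
bar 7: v0=C4 v1=E4 downbeat M3
bar 8: v0=F3 v1=D4 downbeat M6
bar 9: v0=G3 v1=G4 downbeat P8
  -> R4 @ bar 1 tick 3 v(0, 1): A3/B4 M2 untreated
  -> R7 @ bar 1 tick 3 v(1,): F4->B4 leap 6st
  -> R2 @ bar 2 tick 0 v(0, 1): A3/B4 M2 -> G3/D4 P5 similar
  -> R1 @ bar 4 tick 0 v(0, 1): F3/F4 P8 -> G3/G4 P8 similar
  -> R2 @ bar 9 tick 0 v(0, 1): F3/D4 M6 -> G3/G4 P8 similar

(1, 3, R4, (0, 1))
(1, 3, R7, (1,))
(2, 0, R2, (0, 1))
(4, 0, R1, (0, 1))
(9, 0, R2, (0, 1))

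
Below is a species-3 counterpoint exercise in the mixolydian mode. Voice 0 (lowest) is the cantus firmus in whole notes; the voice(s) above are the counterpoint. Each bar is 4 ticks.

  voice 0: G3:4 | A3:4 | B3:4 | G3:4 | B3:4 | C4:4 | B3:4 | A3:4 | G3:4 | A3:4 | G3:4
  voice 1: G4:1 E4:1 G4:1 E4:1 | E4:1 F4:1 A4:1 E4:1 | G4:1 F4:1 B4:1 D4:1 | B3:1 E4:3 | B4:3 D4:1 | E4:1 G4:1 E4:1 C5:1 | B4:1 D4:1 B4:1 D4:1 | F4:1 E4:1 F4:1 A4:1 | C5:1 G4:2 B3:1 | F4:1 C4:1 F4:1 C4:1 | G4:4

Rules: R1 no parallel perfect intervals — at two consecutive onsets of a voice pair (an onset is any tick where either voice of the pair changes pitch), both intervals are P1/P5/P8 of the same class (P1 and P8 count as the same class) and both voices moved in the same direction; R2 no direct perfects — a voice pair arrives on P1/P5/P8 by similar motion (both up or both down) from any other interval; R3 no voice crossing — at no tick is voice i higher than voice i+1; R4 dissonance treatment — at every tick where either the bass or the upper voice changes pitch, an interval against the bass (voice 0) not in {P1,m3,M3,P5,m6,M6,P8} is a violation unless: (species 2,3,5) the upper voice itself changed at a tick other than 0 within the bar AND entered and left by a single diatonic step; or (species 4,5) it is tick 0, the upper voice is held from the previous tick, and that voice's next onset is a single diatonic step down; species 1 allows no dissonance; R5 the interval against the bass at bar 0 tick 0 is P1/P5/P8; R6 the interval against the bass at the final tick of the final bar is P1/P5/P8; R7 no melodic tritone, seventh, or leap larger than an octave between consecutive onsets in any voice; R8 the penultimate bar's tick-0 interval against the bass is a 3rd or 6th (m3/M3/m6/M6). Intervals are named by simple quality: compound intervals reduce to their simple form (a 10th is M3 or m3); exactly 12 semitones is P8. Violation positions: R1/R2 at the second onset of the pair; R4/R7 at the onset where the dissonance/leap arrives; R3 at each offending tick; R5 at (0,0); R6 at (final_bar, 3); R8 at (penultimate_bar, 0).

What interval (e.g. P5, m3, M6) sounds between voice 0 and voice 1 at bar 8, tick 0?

P4

voice 0=G3 voice 1=C5 -> P4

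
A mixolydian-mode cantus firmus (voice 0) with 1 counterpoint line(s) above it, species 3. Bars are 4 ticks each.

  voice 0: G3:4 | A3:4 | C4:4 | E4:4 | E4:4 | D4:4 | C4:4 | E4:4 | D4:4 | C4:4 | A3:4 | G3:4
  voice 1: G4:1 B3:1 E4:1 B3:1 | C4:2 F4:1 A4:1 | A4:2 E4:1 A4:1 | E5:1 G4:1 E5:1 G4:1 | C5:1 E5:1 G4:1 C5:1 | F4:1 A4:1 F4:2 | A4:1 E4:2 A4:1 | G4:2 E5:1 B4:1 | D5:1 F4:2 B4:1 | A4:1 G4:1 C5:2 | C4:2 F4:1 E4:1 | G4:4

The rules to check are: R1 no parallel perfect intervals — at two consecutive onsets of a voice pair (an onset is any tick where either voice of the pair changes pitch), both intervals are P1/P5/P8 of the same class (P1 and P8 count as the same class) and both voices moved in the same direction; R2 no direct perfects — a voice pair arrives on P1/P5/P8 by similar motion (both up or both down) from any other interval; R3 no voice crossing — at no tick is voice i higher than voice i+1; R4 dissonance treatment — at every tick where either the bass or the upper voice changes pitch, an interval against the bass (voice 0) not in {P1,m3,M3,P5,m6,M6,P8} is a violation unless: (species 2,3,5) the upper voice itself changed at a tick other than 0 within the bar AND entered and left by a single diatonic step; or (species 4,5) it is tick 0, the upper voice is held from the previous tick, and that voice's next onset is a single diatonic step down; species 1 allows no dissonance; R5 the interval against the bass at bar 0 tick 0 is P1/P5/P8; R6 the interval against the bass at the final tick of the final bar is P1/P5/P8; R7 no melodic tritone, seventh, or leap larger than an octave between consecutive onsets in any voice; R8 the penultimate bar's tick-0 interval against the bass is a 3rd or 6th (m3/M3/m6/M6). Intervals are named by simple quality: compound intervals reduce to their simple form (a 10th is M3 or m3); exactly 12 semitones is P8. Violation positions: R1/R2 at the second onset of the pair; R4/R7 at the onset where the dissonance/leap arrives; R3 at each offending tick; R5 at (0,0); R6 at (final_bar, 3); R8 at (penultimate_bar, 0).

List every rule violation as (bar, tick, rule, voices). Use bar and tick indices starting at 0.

(3, 0, R2, (0, 1))
(8, 3, R7, (1,))

bar 0: v0=G3 v1=G4 downbeat P8
bar 1: v0=A3 v1=C4 downbeat m3
bar 2: v0=C4 v1=A4 downbeat M6
bar 3: v0=E4 v1=E5 downbeat P8
bar 4: v0=E4 v1=C5 downbeat m6
bar 5: v0=D4 v1=F4 downbeat m3
bar 6: v0=C4 v1=A4 downbeat M6
bar 7: v0=E4 v1=G4 downbeat m3
bar 8: v0=D4 v1=D5 downbeat P8
bar 9: v0=C4 v1=A4 downbeat M6
bar 10: v0=A3 v1=C4 downbeat m3
bar 11: v0=G3 v1=G4 downbeat P8
  -> R2 @ bar 3 tick 0 v(0, 1): C4/A4 M6 -> E4/E5 P8 similar
  -> R7 @ bar 8 tick 3 v(1,): F4->B4 leap 6st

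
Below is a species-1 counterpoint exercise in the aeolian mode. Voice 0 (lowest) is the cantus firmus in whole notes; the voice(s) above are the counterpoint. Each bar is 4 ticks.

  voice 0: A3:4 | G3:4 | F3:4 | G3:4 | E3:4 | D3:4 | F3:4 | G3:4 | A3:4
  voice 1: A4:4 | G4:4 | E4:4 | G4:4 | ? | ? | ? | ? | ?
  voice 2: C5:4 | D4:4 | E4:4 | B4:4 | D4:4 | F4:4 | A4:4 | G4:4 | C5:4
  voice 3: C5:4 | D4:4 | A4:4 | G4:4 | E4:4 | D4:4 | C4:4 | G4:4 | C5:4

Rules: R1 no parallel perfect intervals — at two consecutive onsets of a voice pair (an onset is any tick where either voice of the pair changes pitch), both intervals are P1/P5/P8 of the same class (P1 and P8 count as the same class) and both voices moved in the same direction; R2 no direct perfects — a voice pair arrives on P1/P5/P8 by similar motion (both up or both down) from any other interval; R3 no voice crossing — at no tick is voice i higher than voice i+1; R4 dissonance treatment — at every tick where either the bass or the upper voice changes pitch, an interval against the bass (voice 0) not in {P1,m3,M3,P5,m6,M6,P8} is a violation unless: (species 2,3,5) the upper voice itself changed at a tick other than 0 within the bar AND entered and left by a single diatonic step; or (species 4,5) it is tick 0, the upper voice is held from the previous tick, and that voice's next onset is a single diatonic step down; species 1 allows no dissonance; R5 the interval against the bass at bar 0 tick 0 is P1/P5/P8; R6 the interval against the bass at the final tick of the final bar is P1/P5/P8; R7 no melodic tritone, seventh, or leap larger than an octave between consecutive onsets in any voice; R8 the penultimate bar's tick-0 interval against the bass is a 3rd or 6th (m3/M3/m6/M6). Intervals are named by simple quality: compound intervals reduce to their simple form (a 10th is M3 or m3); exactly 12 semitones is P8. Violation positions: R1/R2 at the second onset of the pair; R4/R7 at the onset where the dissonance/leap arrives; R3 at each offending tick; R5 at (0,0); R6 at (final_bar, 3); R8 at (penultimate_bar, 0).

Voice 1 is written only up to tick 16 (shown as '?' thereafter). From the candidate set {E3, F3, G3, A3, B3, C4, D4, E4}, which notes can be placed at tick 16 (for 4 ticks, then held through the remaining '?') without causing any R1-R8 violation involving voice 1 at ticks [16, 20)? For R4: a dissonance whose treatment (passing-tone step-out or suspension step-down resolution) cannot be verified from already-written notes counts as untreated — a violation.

{C4}

E3: violates R1,R7
F3: violates R4,R7
G3: violates R2
A3: violates R2,R4,R7
B3: violates R2
C4: legal
D4: violates R2,R4
E4: violates R1,R3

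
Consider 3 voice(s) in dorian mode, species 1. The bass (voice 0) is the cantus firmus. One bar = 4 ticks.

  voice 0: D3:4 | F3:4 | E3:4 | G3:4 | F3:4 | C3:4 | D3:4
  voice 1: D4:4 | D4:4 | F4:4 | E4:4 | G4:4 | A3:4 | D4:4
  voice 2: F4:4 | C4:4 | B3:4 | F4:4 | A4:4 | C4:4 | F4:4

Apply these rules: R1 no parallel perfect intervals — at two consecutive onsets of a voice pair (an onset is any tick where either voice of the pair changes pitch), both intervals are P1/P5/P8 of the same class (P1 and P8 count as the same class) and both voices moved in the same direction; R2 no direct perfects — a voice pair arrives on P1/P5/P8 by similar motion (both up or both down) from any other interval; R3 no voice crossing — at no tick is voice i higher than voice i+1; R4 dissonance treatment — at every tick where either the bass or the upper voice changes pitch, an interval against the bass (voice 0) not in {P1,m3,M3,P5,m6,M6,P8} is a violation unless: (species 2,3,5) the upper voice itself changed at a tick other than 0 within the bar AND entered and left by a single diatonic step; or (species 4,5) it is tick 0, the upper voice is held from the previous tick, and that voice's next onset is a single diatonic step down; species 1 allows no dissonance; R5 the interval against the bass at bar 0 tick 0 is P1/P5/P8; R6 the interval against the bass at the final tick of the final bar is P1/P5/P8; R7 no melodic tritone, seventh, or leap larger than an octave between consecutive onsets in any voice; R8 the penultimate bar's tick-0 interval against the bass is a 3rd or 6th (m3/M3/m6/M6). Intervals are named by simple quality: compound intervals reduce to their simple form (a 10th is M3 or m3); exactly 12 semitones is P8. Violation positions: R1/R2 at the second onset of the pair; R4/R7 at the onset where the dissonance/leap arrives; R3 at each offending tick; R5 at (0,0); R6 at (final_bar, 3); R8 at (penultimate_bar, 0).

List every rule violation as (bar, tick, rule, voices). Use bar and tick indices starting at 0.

bar 0: v0=D3 v1=D4 v2=F4 downbeat m3
bar 1: v0=F3 v1=D4 v2=C4 downbeat P5
bar 2: v0=E3 v1=F4 v2=B3 downbeat P5
bar 3: v0=G3 v1=E4 v2=F4 downbeat m7
bar 4: v0=F3 v1=G4 v2=A4 downbeat M3
bar 5: v0=C3 v1=A3 v2=C4 downbeat P8
bar 6: v0=D3 v1=D4 v2=F4 downbeat m3
  -> R5 @ bar 0 tick 0 v(0, 2): opens on m3
  -> R3 @ bar 1 tick 0 v(1, 2): D4 above C4
  -> R3 @ bar 1 tick 1 v(1, 2): D4 above C4
  -> R3 @ bar 1 tick 2 v(1, 2): D4 above C4
  -> R3 @ bar 1 tick 3 v(1, 2): D4 above C4
  -> R1 @ bar 2 tick 0 v(0, 2): F3/C4 P5 -> E3/B3 P5 similar
  -> R3 @ bar 2 tick 0 v(1, 2): F4 above B3
  -> R4 @ bar 2 tick 0 v(0, 1): E3/F4 m2 untreated
  -> R3 @ bar 2 tick 1 v(1, 2): F4 above B3
  -> R3 @ bar 2 tick 2 v(1, 2): F4 above B3
  -> R3 @ bar 2 tick 3 v(1, 2): F4 above B3
  -> R4 @ bar 3 tick 0 v(0, 2): G3/F4 m7 untreated
  -> R7 @ bar 3 tick 0 v(2,): B3->F4 leap 6st
  -> R4 @ bar 4 tick 0 v(0, 1): F3/G4 M2 untreated
  -> R2 @ bar 5 tick 0 v(0, 2): F3/A4 M3 -> C3/C4 P8 similar
  -> R7 @ bar 5 tick 0 v(1,): G4->A3 leap 10st
  -> R8 @ bar 5 tick 0 v(0, 2): penult P8 not 3rd/6th
  -> R2 @ bar 6 tick 0 v(0, 1): C3/A3 M6 -> D3/D4 P8 similar
  -> R6 @ bar 6 tick 3 v(0, 2): closes on m3

(0, 0, R5, (0, 2))
(1, 0, R3, (1, 2))
(1, 1, R3, (1, 2))
(1, 2, R3, (1, 2))
(1, 3, R3, (1, 2))
(2, 0, R1, (0, 2))
(2, 0, R3, (1, 2))
(2, 0, R4, (0, 1))
(2, 1, R3, (1, 2))
(2, 2, R3, (1, 2))
(2, 3, R3, (1, 2))
(3, 0, R4, (0, 2))
(3, 0, R7, (2,))
(4, 0, R4, (0, 1))
(5, 0, R2, (0, 2))
(5, 0, R7, (1,))
(5, 0, R8, (0, 2))
(6, 0, R2, (0, 1))
(6, 3, R6, (0, 2))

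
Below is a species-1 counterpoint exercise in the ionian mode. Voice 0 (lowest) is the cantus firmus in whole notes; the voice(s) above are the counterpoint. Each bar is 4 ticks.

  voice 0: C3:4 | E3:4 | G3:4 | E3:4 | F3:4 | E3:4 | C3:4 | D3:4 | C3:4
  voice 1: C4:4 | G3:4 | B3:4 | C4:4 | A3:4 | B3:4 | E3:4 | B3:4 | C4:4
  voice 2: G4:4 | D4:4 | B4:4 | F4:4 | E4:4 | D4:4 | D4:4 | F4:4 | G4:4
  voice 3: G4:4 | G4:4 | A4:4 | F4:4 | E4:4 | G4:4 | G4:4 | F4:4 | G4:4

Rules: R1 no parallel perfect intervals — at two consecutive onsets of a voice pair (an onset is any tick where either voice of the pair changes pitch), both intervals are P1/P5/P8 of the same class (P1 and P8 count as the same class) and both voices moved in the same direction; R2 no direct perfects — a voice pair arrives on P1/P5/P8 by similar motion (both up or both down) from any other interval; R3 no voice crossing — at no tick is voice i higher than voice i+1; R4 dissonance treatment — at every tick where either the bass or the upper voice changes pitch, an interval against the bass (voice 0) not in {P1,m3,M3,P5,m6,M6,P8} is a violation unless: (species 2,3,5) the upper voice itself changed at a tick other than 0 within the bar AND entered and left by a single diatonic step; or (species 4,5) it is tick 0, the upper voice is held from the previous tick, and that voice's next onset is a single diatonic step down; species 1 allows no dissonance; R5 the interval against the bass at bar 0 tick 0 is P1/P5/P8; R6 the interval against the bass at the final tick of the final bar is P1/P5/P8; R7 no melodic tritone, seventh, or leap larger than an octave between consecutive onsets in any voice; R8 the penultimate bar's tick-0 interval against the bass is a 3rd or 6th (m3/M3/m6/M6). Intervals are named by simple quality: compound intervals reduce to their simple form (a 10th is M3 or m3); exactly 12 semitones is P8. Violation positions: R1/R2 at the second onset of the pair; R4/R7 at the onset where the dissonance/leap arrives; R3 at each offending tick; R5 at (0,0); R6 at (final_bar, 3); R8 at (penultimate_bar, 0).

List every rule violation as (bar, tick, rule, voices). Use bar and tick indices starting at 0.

(1, 0, R1, (1, 2))
(1, 0, R4, (0, 2))
(2, 0, R2, (1, 2))
(2, 0, R3, (2, 3))
(2, 0, R4, (0, 3))
(2, 1, R3, (2, 3))
(2, 2, R3, (2, 3))
(2, 3, R3, (2, 3))
(3, 0, R2, (2, 3))
(3, 0, R4, (0, 2))
(3, 0, R4, (0, 3))
(3, 0, R7, (2,))
(4, 0, R1, (2, 3))
(4, 0, R2, (1, 2))
(4, 0, R2, (1, 3))
(4, 0, R4, (0, 2))
(4, 0, R4, (0, 3))
(5, 0, R4, (0, 2))
(6, 0, R4, (0, 2))
(8, 0, R1, (2, 3))
(8, 0, R2, (1, 2))
(8, 0, R2, (1, 3))

bar 0: v0=C3 v1=C4 v2=G4 v3=G4 downbeat P5
bar 1: v0=E3 v1=G3 v2=D4 v3=G4 downbeat m3
bar 2: v0=G3 v1=B3 v2=B4 v3=A4 downbeat M2
bar 3: v0=E3 v1=C4 v2=F4 v3=F4 downbeat m2
bar 4: v0=F3 v1=A3 v2=E4 v3=E4 downbeat M7
bar 5: v0=E3 v1=B3 v2=D4 v3=G4 downbeat m3
bar 6: v0=C3 v1=E3 v2=D4 v3=G4 downbeat P5
bar 7: v0=D3 v1=B3 v2=F4 v3=F4 downbeat m3
bar 8: v0=C3 v1=C4 v2=G4 v3=G4 downbeat P5
  -> R1 @ bar 1 tick 0 v(1, 2): C4/G4 P5 -> G3/D4 P5 similar
  -> R4 @ bar 1 tick 0 v(0, 2): E3/D4 m7 untreated
  -> R2 @ bar 2 tick 0 v(1, 2): G3/D4 P5 -> B3/B4 P8 similar
  -> R3 @ bar 2 tick 0 v(2, 3): B4 above A4
  -> R4 @ bar 2 tick 0 v(0, 3): G3/A4 M2 untreated
  -> R3 @ bar 2 tick 1 v(2, 3): B4 above A4
  -> R3 @ bar 2 tick 2 v(2, 3): B4 above A4
  -> R3 @ bar 2 tick 3 v(2, 3): B4 above A4
  -> R2 @ bar 3 tick 0 v(2, 3): B4/A4 M2 -> F4/F4 P1 similar
  -> R4 @ bar 3 tick 0 v(0, 2): E3/F4 m2 untreated
  -> R4 @ bar 3 tick 0 v(0, 3): E3/F4 m2 untreated
  -> R7 @ bar 3 tick 0 v(2,): B4->F4 leap 6st
  -> R1 @ bar 4 tick 0 v(2, 3): F4/F4 P1 -> E4/E4 P1 similar
  -> R2 @ bar 4 tick 0 v(1, 2): C4/F4 P4 -> A3/E4 P5 similar
  -> R2 @ bar 4 tick 0 v(1, 3): C4/F4 P4 -> A3/E4 P5 similar
  -> R4 @ bar 4 tick 0 v(0, 2): F3/E4 M7 untreated
  -> R4 @ bar 4 tick 0 v(0, 3): F3/E4 M7 untreated
  -> R4 @ bar 5 tick 0 v(0, 2): E3/D4 m7 untreated
  -> R4 @ bar 6 tick 0 v(0, 2): C3/D4 M2 untreated
  -> R1 @ bar 8 tick 0 v(2, 3): F4/F4 P1 -> G4/G4 P1 similar
  -> R2 @ bar 8 tick 0 v(1, 2): B3/F4 TT -> C4/G4 P5 similar
  -> R2 @ bar 8 tick 0 v(1, 3): B3/F4 TT -> C4/G4 P5 similar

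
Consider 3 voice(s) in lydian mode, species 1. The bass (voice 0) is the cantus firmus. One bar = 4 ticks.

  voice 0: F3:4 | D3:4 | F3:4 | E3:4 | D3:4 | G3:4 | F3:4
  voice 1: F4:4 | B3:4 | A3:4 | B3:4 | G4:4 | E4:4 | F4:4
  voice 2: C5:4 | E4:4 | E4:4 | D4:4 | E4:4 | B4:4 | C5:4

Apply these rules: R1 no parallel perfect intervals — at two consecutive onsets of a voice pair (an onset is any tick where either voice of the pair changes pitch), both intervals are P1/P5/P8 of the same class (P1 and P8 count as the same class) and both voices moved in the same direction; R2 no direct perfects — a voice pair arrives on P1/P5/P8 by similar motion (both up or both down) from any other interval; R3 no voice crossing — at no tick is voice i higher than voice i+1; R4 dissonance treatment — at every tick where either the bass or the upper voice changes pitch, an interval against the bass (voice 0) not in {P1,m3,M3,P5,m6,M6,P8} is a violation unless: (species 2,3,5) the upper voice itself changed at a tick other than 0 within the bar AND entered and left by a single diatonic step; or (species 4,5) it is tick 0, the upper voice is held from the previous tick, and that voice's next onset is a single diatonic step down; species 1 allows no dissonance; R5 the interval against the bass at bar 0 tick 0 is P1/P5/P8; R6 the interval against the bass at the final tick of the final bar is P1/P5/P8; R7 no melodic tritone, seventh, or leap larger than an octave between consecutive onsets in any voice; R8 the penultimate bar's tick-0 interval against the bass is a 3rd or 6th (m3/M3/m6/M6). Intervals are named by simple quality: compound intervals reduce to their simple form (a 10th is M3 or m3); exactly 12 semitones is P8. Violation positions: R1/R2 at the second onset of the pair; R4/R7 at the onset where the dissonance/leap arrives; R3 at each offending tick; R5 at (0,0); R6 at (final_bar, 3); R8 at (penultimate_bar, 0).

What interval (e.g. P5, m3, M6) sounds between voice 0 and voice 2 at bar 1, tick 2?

M2

voice 0=D3 voice 2=E4 -> M2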